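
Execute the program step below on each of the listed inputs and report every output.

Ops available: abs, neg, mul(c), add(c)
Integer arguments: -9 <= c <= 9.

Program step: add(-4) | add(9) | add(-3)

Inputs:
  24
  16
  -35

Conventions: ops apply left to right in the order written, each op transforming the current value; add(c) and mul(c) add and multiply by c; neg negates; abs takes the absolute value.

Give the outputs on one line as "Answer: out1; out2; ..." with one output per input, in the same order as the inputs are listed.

26; 18; -33

Execution, op by op:
  24 -> 20 -> 29 -> 26
  16 -> 12 -> 21 -> 18
  -35 -> -39 -> -30 -> -33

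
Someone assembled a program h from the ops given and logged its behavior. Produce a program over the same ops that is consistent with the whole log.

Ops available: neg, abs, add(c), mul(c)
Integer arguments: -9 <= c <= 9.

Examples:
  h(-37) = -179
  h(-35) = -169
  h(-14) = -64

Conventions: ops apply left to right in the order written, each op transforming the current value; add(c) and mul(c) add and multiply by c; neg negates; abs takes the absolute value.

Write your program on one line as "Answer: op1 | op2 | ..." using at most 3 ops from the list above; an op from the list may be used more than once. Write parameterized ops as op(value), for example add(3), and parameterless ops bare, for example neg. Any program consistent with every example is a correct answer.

mul(-5) | neg | add(6)

Check, running the answer program on each example:
  -37 -> 185 -> -185 -> -179
  -35 -> 175 -> -175 -> -169
  -14 -> 70 -> -70 -> -64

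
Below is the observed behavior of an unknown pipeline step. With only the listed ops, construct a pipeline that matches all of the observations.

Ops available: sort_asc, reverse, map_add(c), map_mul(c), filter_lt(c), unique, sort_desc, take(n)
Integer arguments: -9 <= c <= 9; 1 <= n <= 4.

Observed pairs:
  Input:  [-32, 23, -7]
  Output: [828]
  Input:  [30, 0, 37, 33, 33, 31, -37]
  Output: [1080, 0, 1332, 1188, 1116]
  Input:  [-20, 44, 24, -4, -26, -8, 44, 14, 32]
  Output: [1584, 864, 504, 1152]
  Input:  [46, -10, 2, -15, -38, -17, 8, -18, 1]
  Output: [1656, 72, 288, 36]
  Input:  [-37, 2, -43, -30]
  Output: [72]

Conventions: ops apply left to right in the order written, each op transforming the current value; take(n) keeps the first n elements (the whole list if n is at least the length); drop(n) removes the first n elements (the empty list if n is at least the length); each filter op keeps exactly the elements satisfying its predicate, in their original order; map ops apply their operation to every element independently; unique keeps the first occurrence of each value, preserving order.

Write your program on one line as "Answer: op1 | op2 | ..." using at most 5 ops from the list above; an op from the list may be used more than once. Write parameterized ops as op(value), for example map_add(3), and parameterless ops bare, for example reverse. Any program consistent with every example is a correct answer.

map_mul(-6) | unique | filter_lt(8) | map_mul(-6)

Check, running the answer program on each example:
  [-32, 23, -7] -> [192, -138, 42] -> [192, -138, 42] -> [-138] -> [828]
  [30, 0, 37, 33, 33, 31, -37] -> [-180, 0, -222, -198, -198, -186, 222] -> [-180, 0, -222, -198, -186, 222] -> [-180, 0, -222, -198, -186] -> [1080, 0, 1332, 1188, 1116]
  [-20, 44, 24, -4, -26, -8, 44, 14, 32] -> [120, -264, -144, 24, 156, 48, -264, -84, -192] -> [120, -264, -144, 24, 156, 48, -84, -192] -> [-264, -144, -84, -192] -> [1584, 864, 504, 1152]
  [46, -10, 2, -15, -38, -17, 8, -18, 1] -> [-276, 60, -12, 90, 228, 102, -48, 108, -6] -> [-276, 60, -12, 90, 228, 102, -48, 108, -6] -> [-276, -12, -48, -6] -> [1656, 72, 288, 36]
  [-37, 2, -43, -30] -> [222, -12, 258, 180] -> [222, -12, 258, 180] -> [-12] -> [72]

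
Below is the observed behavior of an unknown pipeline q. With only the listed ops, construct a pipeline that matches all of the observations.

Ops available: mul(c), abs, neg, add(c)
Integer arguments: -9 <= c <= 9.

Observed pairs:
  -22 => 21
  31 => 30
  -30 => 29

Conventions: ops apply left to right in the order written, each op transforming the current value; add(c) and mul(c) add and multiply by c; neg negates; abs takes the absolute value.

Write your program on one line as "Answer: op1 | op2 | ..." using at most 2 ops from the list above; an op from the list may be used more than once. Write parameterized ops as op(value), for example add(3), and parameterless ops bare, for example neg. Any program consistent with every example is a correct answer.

abs | add(-1)

Check, running the answer program on each example:
  -22 -> 22 -> 21
  31 -> 31 -> 30
  -30 -> 30 -> 29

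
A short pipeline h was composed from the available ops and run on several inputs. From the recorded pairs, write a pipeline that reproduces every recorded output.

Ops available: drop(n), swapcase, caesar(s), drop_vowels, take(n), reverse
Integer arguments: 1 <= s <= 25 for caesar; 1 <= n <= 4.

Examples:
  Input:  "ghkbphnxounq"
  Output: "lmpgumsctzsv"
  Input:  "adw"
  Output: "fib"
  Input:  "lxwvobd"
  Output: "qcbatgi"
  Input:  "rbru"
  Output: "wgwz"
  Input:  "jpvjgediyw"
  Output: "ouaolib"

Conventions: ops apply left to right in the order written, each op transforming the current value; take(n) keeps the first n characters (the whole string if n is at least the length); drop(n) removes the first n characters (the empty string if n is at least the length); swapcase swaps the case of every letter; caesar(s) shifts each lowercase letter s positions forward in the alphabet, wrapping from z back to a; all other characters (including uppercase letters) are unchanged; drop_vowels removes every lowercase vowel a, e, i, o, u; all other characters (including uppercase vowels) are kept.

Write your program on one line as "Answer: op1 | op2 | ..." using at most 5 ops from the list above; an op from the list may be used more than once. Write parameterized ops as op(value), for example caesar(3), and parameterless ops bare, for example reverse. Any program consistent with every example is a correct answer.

caesar(21) | caesar(17) | caesar(10) | drop_vowels | caesar(9)

Check, running the answer program on each example:
  "ghkbphnxounq" -> "bcfwkcisjpil" -> "stwnbtzjagzc" -> "cdgxldjtkqjm" -> "cdgxldjtkqjm" -> "lmpgumsctzsv"
  "adw" -> "vyr" -> "mpi" -> "wzs" -> "wzs" -> "fib"
  "lxwvobd" -> "gsrqjwy" -> "xjihanp" -> "htsrkxz" -> "htsrkxz" -> "qcbatgi"
  "rbru" -> "mwmp" -> "dndg" -> "nxnq" -> "nxnq" -> "wgwz"
  "jpvjgediyw" -> "ekqebzydtr" -> "vbhvsqpuki" -> "flrfcazeus" -> "flrfczs" -> "ouaolib"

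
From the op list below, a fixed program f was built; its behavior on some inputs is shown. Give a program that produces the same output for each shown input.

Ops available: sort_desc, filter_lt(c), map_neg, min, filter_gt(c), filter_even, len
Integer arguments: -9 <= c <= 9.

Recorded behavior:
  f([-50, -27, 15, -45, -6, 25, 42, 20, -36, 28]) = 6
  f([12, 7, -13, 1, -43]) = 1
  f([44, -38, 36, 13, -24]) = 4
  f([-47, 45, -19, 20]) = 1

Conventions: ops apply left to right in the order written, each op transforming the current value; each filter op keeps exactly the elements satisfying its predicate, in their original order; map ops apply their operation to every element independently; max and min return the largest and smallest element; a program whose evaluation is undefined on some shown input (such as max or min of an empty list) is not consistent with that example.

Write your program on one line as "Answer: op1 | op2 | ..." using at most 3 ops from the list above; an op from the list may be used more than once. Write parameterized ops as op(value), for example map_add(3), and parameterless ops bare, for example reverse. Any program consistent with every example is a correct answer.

filter_even | len

Check, running the answer program on each example:
  [-50, -27, 15, -45, -6, 25, 42, 20, -36, 28] -> [-50, -6, 42, 20, -36, 28] -> 6
  [12, 7, -13, 1, -43] -> [12] -> 1
  [44, -38, 36, 13, -24] -> [44, -38, 36, -24] -> 4
  [-47, 45, -19, 20] -> [20] -> 1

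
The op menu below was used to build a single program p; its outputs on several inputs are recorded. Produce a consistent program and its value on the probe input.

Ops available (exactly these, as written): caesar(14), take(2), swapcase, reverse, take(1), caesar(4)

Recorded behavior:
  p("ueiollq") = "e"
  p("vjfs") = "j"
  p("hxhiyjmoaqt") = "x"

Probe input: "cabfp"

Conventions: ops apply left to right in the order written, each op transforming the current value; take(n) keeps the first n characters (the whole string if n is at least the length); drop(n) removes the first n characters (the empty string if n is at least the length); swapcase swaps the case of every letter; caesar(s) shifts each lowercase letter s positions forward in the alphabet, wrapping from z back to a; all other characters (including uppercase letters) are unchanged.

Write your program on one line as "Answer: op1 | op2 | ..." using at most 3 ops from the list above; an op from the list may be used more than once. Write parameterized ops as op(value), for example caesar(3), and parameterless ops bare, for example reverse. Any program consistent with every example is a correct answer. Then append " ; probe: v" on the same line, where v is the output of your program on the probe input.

take(2) | reverse | take(1) ; probe: "a"

Check, running the answer program on each example:
  "ueiollq" -> "ue" -> "eu" -> "e"
  "vjfs" -> "vj" -> "jv" -> "j"
  "hxhiyjmoaqt" -> "hx" -> "xh" -> "x"
  probe: "cabfp" -> "ca" -> "ac" -> "a"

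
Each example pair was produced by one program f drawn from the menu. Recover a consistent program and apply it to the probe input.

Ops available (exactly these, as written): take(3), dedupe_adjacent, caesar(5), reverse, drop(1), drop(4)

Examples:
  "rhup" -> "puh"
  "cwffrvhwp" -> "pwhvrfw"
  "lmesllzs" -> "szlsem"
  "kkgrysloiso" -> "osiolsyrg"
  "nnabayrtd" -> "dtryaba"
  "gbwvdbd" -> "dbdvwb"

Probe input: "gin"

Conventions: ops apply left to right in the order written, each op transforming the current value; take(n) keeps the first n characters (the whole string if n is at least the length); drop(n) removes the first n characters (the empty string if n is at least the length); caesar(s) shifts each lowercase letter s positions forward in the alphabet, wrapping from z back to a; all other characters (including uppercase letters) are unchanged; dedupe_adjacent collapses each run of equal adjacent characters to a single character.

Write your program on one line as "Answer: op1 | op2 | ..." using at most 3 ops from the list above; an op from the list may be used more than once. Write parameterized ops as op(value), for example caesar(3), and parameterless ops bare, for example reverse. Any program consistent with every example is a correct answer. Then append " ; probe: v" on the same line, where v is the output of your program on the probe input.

dedupe_adjacent | drop(1) | reverse ; probe: "ni"

Check, running the answer program on each example:
  "rhup" -> "rhup" -> "hup" -> "puh"
  "cwffrvhwp" -> "cwfrvhwp" -> "wfrvhwp" -> "pwhvrfw"
  "lmesllzs" -> "lmeslzs" -> "meslzs" -> "szlsem"
  "kkgrysloiso" -> "kgrysloiso" -> "grysloiso" -> "osiolsyrg"
  "nnabayrtd" -> "nabayrtd" -> "abayrtd" -> "dtryaba"
  "gbwvdbd" -> "gbwvdbd" -> "bwvdbd" -> "dbdvwb"
  probe: "gin" -> "gin" -> "in" -> "ni"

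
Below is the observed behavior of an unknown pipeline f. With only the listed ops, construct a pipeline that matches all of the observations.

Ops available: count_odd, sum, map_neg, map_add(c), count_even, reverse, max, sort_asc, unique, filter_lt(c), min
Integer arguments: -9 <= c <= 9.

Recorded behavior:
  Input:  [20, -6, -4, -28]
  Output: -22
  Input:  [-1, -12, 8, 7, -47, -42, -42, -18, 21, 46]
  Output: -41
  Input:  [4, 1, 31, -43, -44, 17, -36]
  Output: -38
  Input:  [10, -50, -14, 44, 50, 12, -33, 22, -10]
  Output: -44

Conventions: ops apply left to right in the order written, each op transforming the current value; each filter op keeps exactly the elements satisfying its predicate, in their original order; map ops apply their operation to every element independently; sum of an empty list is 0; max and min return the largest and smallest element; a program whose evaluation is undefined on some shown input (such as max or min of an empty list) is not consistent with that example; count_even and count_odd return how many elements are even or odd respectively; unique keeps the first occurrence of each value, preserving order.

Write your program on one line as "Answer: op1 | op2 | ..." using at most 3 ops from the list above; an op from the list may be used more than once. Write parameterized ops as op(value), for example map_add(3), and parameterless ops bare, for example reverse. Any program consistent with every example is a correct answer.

sort_asc | map_add(6) | min

Check, running the answer program on each example:
  [20, -6, -4, -28] -> [-28, -6, -4, 20] -> [-22, 0, 2, 26] -> -22
  [-1, -12, 8, 7, -47, -42, -42, -18, 21, 46] -> [-47, -42, -42, -18, -12, -1, 7, 8, 21, 46] -> [-41, -36, -36, -12, -6, 5, 13, 14, 27, 52] -> -41
  [4, 1, 31, -43, -44, 17, -36] -> [-44, -43, -36, 1, 4, 17, 31] -> [-38, -37, -30, 7, 10, 23, 37] -> -38
  [10, -50, -14, 44, 50, 12, -33, 22, -10] -> [-50, -33, -14, -10, 10, 12, 22, 44, 50] -> [-44, -27, -8, -4, 16, 18, 28, 50, 56] -> -44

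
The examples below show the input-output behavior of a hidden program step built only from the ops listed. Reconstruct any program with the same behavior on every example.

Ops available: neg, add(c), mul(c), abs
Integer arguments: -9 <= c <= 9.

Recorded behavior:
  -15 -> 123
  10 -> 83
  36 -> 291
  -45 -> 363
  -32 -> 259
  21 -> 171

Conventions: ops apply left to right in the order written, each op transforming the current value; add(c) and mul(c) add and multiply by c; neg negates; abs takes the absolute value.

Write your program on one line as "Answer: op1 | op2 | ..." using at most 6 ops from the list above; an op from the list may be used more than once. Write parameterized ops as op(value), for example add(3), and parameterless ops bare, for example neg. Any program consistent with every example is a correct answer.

neg | abs | mul(-8) | add(-3) | neg

Check, running the answer program on each example:
  -15 -> 15 -> 15 -> -120 -> -123 -> 123
  10 -> -10 -> 10 -> -80 -> -83 -> 83
  36 -> -36 -> 36 -> -288 -> -291 -> 291
  -45 -> 45 -> 45 -> -360 -> -363 -> 363
  -32 -> 32 -> 32 -> -256 -> -259 -> 259
  21 -> -21 -> 21 -> -168 -> -171 -> 171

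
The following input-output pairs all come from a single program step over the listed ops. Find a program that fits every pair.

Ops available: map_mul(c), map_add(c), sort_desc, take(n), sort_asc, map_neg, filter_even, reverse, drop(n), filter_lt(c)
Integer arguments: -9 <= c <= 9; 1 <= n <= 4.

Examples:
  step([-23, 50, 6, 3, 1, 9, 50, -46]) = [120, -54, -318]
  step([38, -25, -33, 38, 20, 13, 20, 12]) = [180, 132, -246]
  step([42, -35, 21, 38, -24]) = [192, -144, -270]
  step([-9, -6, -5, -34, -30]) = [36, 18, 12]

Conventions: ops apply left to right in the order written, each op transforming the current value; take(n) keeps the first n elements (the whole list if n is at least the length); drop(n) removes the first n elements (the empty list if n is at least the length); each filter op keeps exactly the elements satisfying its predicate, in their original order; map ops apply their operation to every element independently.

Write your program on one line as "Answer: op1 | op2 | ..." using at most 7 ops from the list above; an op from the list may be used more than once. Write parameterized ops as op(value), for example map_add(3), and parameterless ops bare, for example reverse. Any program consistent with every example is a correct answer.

map_neg | take(3) | sort_asc | map_add(-3) | map_mul(6) | reverse

Check, running the answer program on each example:
  [-23, 50, 6, 3, 1, 9, 50, -46] -> [23, -50, -6, -3, -1, -9, -50, 46] -> [23, -50, -6] -> [-50, -6, 23] -> [-53, -9, 20] -> [-318, -54, 120] -> [120, -54, -318]
  [38, -25, -33, 38, 20, 13, 20, 12] -> [-38, 25, 33, -38, -20, -13, -20, -12] -> [-38, 25, 33] -> [-38, 25, 33] -> [-41, 22, 30] -> [-246, 132, 180] -> [180, 132, -246]
  [42, -35, 21, 38, -24] -> [-42, 35, -21, -38, 24] -> [-42, 35, -21] -> [-42, -21, 35] -> [-45, -24, 32] -> [-270, -144, 192] -> [192, -144, -270]
  [-9, -6, -5, -34, -30] -> [9, 6, 5, 34, 30] -> [9, 6, 5] -> [5, 6, 9] -> [2, 3, 6] -> [12, 18, 36] -> [36, 18, 12]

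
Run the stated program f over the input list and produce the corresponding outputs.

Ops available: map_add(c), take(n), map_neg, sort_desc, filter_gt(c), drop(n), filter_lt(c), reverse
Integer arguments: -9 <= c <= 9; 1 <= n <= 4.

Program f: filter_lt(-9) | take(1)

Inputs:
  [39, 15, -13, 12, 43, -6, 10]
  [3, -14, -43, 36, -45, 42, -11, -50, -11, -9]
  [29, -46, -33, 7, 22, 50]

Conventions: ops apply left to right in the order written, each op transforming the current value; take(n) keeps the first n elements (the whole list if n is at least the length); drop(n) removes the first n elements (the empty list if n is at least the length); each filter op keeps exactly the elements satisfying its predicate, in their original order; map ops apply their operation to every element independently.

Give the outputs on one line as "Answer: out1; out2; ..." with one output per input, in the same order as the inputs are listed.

[-13]; [-14]; [-46]

Execution, op by op:
  [39, 15, -13, 12, 43, -6, 10] -> [-13] -> [-13]
  [3, -14, -43, 36, -45, 42, -11, -50, -11, -9] -> [-14, -43, -45, -11, -50, -11] -> [-14]
  [29, -46, -33, 7, 22, 50] -> [-46, -33] -> [-46]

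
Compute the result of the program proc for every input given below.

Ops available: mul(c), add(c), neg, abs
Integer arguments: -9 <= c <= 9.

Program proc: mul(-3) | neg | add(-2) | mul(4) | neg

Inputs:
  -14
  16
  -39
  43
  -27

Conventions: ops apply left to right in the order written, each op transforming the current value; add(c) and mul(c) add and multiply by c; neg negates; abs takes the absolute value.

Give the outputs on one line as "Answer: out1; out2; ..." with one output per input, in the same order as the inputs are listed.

176; -184; 476; -508; 332

Execution, op by op:
  -14 -> 42 -> -42 -> -44 -> -176 -> 176
  16 -> -48 -> 48 -> 46 -> 184 -> -184
  -39 -> 117 -> -117 -> -119 -> -476 -> 476
  43 -> -129 -> 129 -> 127 -> 508 -> -508
  -27 -> 81 -> -81 -> -83 -> -332 -> 332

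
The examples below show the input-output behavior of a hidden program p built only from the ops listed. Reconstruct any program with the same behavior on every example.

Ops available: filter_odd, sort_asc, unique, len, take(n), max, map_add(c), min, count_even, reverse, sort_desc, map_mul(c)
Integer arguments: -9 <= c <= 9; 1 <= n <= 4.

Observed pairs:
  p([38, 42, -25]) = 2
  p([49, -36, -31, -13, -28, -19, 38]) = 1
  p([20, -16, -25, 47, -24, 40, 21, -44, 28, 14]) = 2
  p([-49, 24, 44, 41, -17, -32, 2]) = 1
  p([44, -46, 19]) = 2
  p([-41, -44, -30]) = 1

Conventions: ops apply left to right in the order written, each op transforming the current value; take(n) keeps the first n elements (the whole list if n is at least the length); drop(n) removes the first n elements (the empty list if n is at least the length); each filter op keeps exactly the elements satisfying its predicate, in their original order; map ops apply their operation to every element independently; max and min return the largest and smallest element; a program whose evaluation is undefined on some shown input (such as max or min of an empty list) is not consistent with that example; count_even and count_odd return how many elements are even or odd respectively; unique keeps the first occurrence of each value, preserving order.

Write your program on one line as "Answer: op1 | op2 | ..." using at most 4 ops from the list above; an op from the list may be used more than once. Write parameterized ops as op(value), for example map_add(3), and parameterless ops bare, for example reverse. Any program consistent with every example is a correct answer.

take(2) | map_mul(5) | reverse | count_even

Check, running the answer program on each example:
  [38, 42, -25] -> [38, 42] -> [190, 210] -> [210, 190] -> 2
  [49, -36, -31, -13, -28, -19, 38] -> [49, -36] -> [245, -180] -> [-180, 245] -> 1
  [20, -16, -25, 47, -24, 40, 21, -44, 28, 14] -> [20, -16] -> [100, -80] -> [-80, 100] -> 2
  [-49, 24, 44, 41, -17, -32, 2] -> [-49, 24] -> [-245, 120] -> [120, -245] -> 1
  [44, -46, 19] -> [44, -46] -> [220, -230] -> [-230, 220] -> 2
  [-41, -44, -30] -> [-41, -44] -> [-205, -220] -> [-220, -205] -> 1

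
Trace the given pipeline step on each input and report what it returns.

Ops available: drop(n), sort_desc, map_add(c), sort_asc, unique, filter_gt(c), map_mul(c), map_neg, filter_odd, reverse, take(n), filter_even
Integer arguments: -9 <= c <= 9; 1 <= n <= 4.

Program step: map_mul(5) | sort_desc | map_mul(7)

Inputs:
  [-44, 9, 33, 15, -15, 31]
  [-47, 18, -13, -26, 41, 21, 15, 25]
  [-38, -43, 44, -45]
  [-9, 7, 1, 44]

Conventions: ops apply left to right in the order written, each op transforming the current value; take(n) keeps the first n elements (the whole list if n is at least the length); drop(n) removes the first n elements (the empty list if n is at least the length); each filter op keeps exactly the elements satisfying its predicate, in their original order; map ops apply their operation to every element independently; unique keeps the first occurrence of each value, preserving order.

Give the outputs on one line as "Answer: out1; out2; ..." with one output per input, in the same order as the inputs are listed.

Execution, op by op:
  [-44, 9, 33, 15, -15, 31] -> [-220, 45, 165, 75, -75, 155] -> [165, 155, 75, 45, -75, -220] -> [1155, 1085, 525, 315, -525, -1540]
  [-47, 18, -13, -26, 41, 21, 15, 25] -> [-235, 90, -65, -130, 205, 105, 75, 125] -> [205, 125, 105, 90, 75, -65, -130, -235] -> [1435, 875, 735, 630, 525, -455, -910, -1645]
  [-38, -43, 44, -45] -> [-190, -215, 220, -225] -> [220, -190, -215, -225] -> [1540, -1330, -1505, -1575]
  [-9, 7, 1, 44] -> [-45, 35, 5, 220] -> [220, 35, 5, -45] -> [1540, 245, 35, -315]

[1155, 1085, 525, 315, -525, -1540]; [1435, 875, 735, 630, 525, -455, -910, -1645]; [1540, -1330, -1505, -1575]; [1540, 245, 35, -315]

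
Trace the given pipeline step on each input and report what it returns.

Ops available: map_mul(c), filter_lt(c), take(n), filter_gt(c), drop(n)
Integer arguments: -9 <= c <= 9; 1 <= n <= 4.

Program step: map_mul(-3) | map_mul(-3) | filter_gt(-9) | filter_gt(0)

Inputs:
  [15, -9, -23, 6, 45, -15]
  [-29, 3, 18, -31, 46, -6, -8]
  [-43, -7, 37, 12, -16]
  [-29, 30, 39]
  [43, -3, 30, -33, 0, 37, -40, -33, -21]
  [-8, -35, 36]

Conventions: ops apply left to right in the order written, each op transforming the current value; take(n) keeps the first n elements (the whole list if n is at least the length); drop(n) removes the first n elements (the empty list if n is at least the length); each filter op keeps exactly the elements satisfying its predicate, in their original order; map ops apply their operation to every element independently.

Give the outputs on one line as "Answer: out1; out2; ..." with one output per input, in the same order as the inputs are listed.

[135, 54, 405]; [27, 162, 414]; [333, 108]; [270, 351]; [387, 270, 333]; [324]

Execution, op by op:
  [15, -9, -23, 6, 45, -15] -> [-45, 27, 69, -18, -135, 45] -> [135, -81, -207, 54, 405, -135] -> [135, 54, 405] -> [135, 54, 405]
  [-29, 3, 18, -31, 46, -6, -8] -> [87, -9, -54, 93, -138, 18, 24] -> [-261, 27, 162, -279, 414, -54, -72] -> [27, 162, 414] -> [27, 162, 414]
  [-43, -7, 37, 12, -16] -> [129, 21, -111, -36, 48] -> [-387, -63, 333, 108, -144] -> [333, 108] -> [333, 108]
  [-29, 30, 39] -> [87, -90, -117] -> [-261, 270, 351] -> [270, 351] -> [270, 351]
  [43, -3, 30, -33, 0, 37, -40, -33, -21] -> [-129, 9, -90, 99, 0, -111, 120, 99, 63] -> [387, -27, 270, -297, 0, 333, -360, -297, -189] -> [387, 270, 0, 333] -> [387, 270, 333]
  [-8, -35, 36] -> [24, 105, -108] -> [-72, -315, 324] -> [324] -> [324]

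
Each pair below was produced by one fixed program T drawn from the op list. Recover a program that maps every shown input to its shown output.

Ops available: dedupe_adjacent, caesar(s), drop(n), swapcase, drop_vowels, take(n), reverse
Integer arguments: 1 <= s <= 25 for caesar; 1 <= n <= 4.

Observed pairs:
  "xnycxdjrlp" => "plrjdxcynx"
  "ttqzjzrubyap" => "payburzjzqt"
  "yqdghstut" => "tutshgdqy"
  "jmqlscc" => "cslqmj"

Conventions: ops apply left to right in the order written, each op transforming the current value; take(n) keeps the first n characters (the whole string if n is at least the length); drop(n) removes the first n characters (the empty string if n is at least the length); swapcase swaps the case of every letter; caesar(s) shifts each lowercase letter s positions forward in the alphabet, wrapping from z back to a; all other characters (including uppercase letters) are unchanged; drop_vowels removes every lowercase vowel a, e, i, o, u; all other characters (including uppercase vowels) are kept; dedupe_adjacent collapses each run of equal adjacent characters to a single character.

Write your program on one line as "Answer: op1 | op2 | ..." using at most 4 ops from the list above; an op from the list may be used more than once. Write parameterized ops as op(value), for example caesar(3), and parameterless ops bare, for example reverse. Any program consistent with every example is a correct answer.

dedupe_adjacent | swapcase | reverse | swapcase

Check, running the answer program on each example:
  "xnycxdjrlp" -> "xnycxdjrlp" -> "XNYCXDJRLP" -> "PLRJDXCYNX" -> "plrjdxcynx"
  "ttqzjzrubyap" -> "tqzjzrubyap" -> "TQZJZRUBYAP" -> "PAYBURZJZQT" -> "payburzjzqt"
  "yqdghstut" -> "yqdghstut" -> "YQDGHSTUT" -> "TUTSHGDQY" -> "tutshgdqy"
  "jmqlscc" -> "jmqlsc" -> "JMQLSC" -> "CSLQMJ" -> "cslqmj"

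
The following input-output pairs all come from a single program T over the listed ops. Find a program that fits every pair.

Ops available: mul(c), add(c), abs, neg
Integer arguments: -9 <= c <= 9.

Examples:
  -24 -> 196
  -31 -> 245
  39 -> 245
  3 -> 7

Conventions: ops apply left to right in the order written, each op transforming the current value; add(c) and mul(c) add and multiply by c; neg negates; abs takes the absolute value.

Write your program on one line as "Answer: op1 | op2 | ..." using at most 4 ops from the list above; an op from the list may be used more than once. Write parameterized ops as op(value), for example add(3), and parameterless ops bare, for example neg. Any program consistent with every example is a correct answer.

neg | add(4) | abs | mul(7)

Check, running the answer program on each example:
  -24 -> 24 -> 28 -> 28 -> 196
  -31 -> 31 -> 35 -> 35 -> 245
  39 -> -39 -> -35 -> 35 -> 245
  3 -> -3 -> 1 -> 1 -> 7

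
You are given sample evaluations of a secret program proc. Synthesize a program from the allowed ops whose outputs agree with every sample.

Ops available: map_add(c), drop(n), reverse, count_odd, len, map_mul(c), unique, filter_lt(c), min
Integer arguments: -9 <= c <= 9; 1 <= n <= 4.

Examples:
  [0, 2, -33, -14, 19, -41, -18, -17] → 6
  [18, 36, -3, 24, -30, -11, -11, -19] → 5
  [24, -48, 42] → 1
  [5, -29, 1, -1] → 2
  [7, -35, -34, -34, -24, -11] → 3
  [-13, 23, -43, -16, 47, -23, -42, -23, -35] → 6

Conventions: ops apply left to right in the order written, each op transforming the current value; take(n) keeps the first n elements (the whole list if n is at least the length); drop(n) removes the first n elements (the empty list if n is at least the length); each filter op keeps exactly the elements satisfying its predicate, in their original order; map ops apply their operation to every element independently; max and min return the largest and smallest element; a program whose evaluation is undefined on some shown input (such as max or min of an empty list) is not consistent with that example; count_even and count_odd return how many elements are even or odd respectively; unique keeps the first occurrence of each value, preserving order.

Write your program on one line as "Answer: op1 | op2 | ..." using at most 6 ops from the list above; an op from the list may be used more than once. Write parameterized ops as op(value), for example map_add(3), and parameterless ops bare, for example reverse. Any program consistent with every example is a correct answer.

drop(1) | unique | drop(1) | map_mul(-5) | len

Check, running the answer program on each example:
  [0, 2, -33, -14, 19, -41, -18, -17] -> [2, -33, -14, 19, -41, -18, -17] -> [2, -33, -14, 19, -41, -18, -17] -> [-33, -14, 19, -41, -18, -17] -> [165, 70, -95, 205, 90, 85] -> 6
  [18, 36, -3, 24, -30, -11, -11, -19] -> [36, -3, 24, -30, -11, -11, -19] -> [36, -3, 24, -30, -11, -19] -> [-3, 24, -30, -11, -19] -> [15, -120, 150, 55, 95] -> 5
  [24, -48, 42] -> [-48, 42] -> [-48, 42] -> [42] -> [-210] -> 1
  [5, -29, 1, -1] -> [-29, 1, -1] -> [-29, 1, -1] -> [1, -1] -> [-5, 5] -> 2
  [7, -35, -34, -34, -24, -11] -> [-35, -34, -34, -24, -11] -> [-35, -34, -24, -11] -> [-34, -24, -11] -> [170, 120, 55] -> 3
  [-13, 23, -43, -16, 47, -23, -42, -23, -35] -> [23, -43, -16, 47, -23, -42, -23, -35] -> [23, -43, -16, 47, -23, -42, -35] -> [-43, -16, 47, -23, -42, -35] -> [215, 80, -235, 115, 210, 175] -> 6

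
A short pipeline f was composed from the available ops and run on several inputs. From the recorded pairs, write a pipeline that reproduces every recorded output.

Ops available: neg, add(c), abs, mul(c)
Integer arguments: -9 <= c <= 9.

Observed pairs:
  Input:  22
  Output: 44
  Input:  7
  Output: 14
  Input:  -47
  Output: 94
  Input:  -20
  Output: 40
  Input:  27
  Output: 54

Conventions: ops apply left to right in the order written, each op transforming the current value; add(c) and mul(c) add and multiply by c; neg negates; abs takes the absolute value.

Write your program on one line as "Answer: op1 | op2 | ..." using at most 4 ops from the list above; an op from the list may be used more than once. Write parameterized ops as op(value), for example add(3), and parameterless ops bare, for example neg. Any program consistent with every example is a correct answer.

neg | abs | mul(2)

Check, running the answer program on each example:
  22 -> -22 -> 22 -> 44
  7 -> -7 -> 7 -> 14
  -47 -> 47 -> 47 -> 94
  -20 -> 20 -> 20 -> 40
  27 -> -27 -> 27 -> 54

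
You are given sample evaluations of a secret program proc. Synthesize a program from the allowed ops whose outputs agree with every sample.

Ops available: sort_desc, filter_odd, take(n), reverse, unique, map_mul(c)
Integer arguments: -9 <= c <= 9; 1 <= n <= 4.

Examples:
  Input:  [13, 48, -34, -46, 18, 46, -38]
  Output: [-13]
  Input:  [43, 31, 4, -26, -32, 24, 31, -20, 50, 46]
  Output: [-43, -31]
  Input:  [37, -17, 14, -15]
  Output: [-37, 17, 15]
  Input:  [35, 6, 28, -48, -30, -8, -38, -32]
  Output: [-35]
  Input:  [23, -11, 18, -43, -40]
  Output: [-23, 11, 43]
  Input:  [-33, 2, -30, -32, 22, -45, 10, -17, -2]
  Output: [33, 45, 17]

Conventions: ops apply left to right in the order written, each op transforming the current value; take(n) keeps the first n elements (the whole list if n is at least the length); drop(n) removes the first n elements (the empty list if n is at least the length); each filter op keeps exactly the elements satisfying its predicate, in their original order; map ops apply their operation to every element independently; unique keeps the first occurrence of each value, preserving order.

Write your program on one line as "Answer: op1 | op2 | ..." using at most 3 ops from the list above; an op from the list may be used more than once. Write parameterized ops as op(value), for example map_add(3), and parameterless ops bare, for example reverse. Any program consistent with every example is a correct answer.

unique | map_mul(-1) | filter_odd

Check, running the answer program on each example:
  [13, 48, -34, -46, 18, 46, -38] -> [13, 48, -34, -46, 18, 46, -38] -> [-13, -48, 34, 46, -18, -46, 38] -> [-13]
  [43, 31, 4, -26, -32, 24, 31, -20, 50, 46] -> [43, 31, 4, -26, -32, 24, -20, 50, 46] -> [-43, -31, -4, 26, 32, -24, 20, -50, -46] -> [-43, -31]
  [37, -17, 14, -15] -> [37, -17, 14, -15] -> [-37, 17, -14, 15] -> [-37, 17, 15]
  [35, 6, 28, -48, -30, -8, -38, -32] -> [35, 6, 28, -48, -30, -8, -38, -32] -> [-35, -6, -28, 48, 30, 8, 38, 32] -> [-35]
  [23, -11, 18, -43, -40] -> [23, -11, 18, -43, -40] -> [-23, 11, -18, 43, 40] -> [-23, 11, 43]
  [-33, 2, -30, -32, 22, -45, 10, -17, -2] -> [-33, 2, -30, -32, 22, -45, 10, -17, -2] -> [33, -2, 30, 32, -22, 45, -10, 17, 2] -> [33, 45, 17]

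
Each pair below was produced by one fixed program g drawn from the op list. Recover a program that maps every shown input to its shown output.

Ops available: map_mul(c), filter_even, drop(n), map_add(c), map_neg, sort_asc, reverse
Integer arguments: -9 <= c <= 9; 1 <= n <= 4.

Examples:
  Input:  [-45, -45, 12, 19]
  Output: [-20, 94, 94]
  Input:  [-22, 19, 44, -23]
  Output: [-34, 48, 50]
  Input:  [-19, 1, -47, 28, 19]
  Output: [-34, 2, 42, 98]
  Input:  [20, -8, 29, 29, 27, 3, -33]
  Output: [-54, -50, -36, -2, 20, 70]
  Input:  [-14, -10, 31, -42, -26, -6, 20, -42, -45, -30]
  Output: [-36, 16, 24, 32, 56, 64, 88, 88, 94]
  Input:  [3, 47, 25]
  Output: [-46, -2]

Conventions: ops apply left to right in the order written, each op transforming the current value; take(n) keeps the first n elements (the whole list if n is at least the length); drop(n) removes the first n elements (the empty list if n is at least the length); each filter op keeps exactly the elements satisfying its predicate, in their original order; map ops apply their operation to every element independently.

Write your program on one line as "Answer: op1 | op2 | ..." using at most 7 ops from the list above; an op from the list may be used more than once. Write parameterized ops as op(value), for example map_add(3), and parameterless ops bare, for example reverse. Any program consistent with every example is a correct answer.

sort_asc | map_add(-2) | map_neg | map_mul(2) | reverse | drop(1)

Check, running the answer program on each example:
  [-45, -45, 12, 19] -> [-45, -45, 12, 19] -> [-47, -47, 10, 17] -> [47, 47, -10, -17] -> [94, 94, -20, -34] -> [-34, -20, 94, 94] -> [-20, 94, 94]
  [-22, 19, 44, -23] -> [-23, -22, 19, 44] -> [-25, -24, 17, 42] -> [25, 24, -17, -42] -> [50, 48, -34, -84] -> [-84, -34, 48, 50] -> [-34, 48, 50]
  [-19, 1, -47, 28, 19] -> [-47, -19, 1, 19, 28] -> [-49, -21, -1, 17, 26] -> [49, 21, 1, -17, -26] -> [98, 42, 2, -34, -52] -> [-52, -34, 2, 42, 98] -> [-34, 2, 42, 98]
  [20, -8, 29, 29, 27, 3, -33] -> [-33, -8, 3, 20, 27, 29, 29] -> [-35, -10, 1, 18, 25, 27, 27] -> [35, 10, -1, -18, -25, -27, -27] -> [70, 20, -2, -36, -50, -54, -54] -> [-54, -54, -50, -36, -2, 20, 70] -> [-54, -50, -36, -2, 20, 70]
  [-14, -10, 31, -42, -26, -6, 20, -42, -45, -30] -> [-45, -42, -42, -30, -26, -14, -10, -6, 20, 31] -> [-47, -44, -44, -32, -28, -16, -12, -8, 18, 29] -> [47, 44, 44, 32, 28, 16, 12, 8, -18, -29] -> [94, 88, 88, 64, 56, 32, 24, 16, -36, -58] -> [-58, -36, 16, 24, 32, 56, 64, 88, 88, 94] -> [-36, 16, 24, 32, 56, 64, 88, 88, 94]
  [3, 47, 25] -> [3, 25, 47] -> [1, 23, 45] -> [-1, -23, -45] -> [-2, -46, -90] -> [-90, -46, -2] -> [-46, -2]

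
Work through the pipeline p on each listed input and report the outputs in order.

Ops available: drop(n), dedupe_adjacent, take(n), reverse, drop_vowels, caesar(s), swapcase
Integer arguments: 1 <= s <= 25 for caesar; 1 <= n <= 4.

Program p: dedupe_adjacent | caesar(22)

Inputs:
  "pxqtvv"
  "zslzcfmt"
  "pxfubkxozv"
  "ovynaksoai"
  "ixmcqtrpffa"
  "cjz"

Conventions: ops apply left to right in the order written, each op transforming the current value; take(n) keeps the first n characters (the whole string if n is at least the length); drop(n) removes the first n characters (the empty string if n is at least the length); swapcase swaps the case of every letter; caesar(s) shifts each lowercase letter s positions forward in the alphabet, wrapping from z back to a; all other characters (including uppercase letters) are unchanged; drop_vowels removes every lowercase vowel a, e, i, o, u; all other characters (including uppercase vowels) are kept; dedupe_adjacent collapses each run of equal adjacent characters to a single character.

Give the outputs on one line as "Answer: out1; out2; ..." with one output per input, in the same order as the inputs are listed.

"ltmpr"; "vohvybip"; "ltbqxgtkvr"; "krujwgokwe"; "etiympnlbw"; "yfv"

Execution, op by op:
  "pxqtvv" -> "pxqtv" -> "ltmpr"
  "zslzcfmt" -> "zslzcfmt" -> "vohvybip"
  "pxfubkxozv" -> "pxfubkxozv" -> "ltbqxgtkvr"
  "ovynaksoai" -> "ovynaksoai" -> "krujwgokwe"
  "ixmcqtrpffa" -> "ixmcqtrpfa" -> "etiympnlbw"
  "cjz" -> "cjz" -> "yfv"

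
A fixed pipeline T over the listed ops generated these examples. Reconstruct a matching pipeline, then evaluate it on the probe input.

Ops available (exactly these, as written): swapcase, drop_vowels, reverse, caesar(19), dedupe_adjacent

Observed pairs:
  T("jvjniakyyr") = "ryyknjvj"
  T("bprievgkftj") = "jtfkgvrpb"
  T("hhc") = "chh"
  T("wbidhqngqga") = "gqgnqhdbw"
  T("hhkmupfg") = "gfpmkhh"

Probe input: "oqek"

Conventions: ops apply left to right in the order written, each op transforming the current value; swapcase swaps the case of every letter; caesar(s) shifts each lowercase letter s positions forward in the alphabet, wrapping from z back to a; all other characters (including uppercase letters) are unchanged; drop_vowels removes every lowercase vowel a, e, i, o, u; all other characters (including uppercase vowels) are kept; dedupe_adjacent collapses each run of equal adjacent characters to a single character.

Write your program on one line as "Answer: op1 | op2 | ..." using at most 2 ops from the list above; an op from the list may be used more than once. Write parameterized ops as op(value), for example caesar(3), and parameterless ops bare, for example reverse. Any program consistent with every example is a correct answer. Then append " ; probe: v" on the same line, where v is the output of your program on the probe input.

drop_vowels | reverse ; probe: "kq"

Check, running the answer program on each example:
  "jvjniakyyr" -> "jvjnkyyr" -> "ryyknjvj"
  "bprievgkftj" -> "bprvgkftj" -> "jtfkgvrpb"
  "hhc" -> "hhc" -> "chh"
  "wbidhqngqga" -> "wbdhqngqg" -> "gqgnqhdbw"
  "hhkmupfg" -> "hhkmpfg" -> "gfpmkhh"
  probe: "oqek" -> "qk" -> "kq"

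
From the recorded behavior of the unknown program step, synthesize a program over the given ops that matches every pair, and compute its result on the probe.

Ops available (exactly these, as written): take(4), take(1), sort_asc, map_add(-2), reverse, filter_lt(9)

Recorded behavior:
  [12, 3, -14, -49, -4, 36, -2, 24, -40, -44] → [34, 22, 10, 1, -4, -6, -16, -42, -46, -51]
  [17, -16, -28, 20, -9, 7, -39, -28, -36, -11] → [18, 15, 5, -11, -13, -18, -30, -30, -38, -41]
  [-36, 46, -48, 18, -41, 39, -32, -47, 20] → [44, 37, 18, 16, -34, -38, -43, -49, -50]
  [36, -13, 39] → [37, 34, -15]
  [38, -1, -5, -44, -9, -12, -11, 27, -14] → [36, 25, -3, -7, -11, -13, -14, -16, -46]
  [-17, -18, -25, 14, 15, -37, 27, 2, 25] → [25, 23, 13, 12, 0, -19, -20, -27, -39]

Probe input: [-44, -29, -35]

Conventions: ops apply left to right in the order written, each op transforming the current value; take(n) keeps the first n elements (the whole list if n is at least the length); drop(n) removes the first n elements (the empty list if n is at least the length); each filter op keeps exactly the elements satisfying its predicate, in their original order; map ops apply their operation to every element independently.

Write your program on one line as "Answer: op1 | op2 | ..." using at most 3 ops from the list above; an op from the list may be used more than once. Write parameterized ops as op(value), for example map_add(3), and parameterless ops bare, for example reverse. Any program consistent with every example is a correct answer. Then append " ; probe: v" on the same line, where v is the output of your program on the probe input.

map_add(-2) | sort_asc | reverse ; probe: [-31, -37, -46]

Check, running the answer program on each example:
  [12, 3, -14, -49, -4, 36, -2, 24, -40, -44] -> [10, 1, -16, -51, -6, 34, -4, 22, -42, -46] -> [-51, -46, -42, -16, -6, -4, 1, 10, 22, 34] -> [34, 22, 10, 1, -4, -6, -16, -42, -46, -51]
  [17, -16, -28, 20, -9, 7, -39, -28, -36, -11] -> [15, -18, -30, 18, -11, 5, -41, -30, -38, -13] -> [-41, -38, -30, -30, -18, -13, -11, 5, 15, 18] -> [18, 15, 5, -11, -13, -18, -30, -30, -38, -41]
  [-36, 46, -48, 18, -41, 39, -32, -47, 20] -> [-38, 44, -50, 16, -43, 37, -34, -49, 18] -> [-50, -49, -43, -38, -34, 16, 18, 37, 44] -> [44, 37, 18, 16, -34, -38, -43, -49, -50]
  [36, -13, 39] -> [34, -15, 37] -> [-15, 34, 37] -> [37, 34, -15]
  [38, -1, -5, -44, -9, -12, -11, 27, -14] -> [36, -3, -7, -46, -11, -14, -13, 25, -16] -> [-46, -16, -14, -13, -11, -7, -3, 25, 36] -> [36, 25, -3, -7, -11, -13, -14, -16, -46]
  [-17, -18, -25, 14, 15, -37, 27, 2, 25] -> [-19, -20, -27, 12, 13, -39, 25, 0, 23] -> [-39, -27, -20, -19, 0, 12, 13, 23, 25] -> [25, 23, 13, 12, 0, -19, -20, -27, -39]
  probe: [-44, -29, -35] -> [-46, -31, -37] -> [-46, -37, -31] -> [-31, -37, -46]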